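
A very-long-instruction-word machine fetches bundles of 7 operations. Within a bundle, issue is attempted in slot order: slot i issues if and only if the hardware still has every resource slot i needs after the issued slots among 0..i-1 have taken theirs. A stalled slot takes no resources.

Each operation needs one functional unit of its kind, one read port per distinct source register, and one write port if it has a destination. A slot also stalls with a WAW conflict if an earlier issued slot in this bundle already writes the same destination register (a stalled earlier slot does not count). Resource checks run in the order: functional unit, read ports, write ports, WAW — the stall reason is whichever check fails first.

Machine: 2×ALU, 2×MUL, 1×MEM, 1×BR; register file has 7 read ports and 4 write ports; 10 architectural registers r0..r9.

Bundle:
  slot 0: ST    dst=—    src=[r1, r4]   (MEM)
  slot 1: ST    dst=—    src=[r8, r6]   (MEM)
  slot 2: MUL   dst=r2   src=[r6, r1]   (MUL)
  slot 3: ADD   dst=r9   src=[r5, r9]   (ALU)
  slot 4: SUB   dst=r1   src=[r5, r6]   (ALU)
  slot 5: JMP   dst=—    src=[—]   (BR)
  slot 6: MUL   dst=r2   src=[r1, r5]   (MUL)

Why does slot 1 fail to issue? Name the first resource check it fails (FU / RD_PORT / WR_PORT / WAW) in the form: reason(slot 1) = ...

reason(slot 1) = FU

  0. MEM ⇒ go  {2A/2Mu/0Ld/1B | 5r 4w}
  1. MEM ⇒ no(FU)  {2A/2Mu/0Ld/1B | 5r 4w}
  2. MUL→r2 ⇒ go  {2A/1Mu/0Ld/1B | 3r 3w}
  3. ALU→r9 ⇒ go  {1A/1Mu/0Ld/1B | 1r 2w}
  4. ALU→r1 ⇒ no(RD_PORT)  {1A/1Mu/0Ld/1B | 1r 2w}
  5. BR ⇒ go  {1A/1Mu/0Ld/0B | 1r 2w}
  6. MUL→r2 ⇒ no(RD_PORT)  {1A/1Mu/0Ld/0B | 1r 2w}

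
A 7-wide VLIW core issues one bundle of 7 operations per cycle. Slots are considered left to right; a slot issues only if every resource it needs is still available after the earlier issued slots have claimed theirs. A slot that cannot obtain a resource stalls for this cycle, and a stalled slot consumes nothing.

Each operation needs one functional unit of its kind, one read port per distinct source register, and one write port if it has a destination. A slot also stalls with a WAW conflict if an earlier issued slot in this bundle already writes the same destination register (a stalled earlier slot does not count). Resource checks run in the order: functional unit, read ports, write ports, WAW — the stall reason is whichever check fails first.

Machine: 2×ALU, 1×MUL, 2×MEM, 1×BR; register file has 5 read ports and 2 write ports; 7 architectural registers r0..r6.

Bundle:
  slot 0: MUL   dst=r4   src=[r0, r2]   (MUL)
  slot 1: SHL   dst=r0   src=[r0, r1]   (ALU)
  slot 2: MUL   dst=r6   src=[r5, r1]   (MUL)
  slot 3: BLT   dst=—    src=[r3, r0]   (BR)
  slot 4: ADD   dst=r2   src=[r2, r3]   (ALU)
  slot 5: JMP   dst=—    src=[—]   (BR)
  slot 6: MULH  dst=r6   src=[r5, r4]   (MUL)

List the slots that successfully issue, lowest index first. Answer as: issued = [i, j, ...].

  0. MUL→r4 ⇒ go  {2A/0Mu/2Ld/1B | 3r 1w}
  1. ALU→r0 ⇒ go  {1A/0Mu/2Ld/1B | 1r 0w}
  2. MUL→r6 ⇒ no(FU)  {1A/0Mu/2Ld/1B | 1r 0w}
  3. BR ⇒ no(RD_PORT)  {1A/0Mu/2Ld/1B | 1r 0w}
  4. ALU→r2 ⇒ no(RD_PORT)  {1A/0Mu/2Ld/1B | 1r 0w}
  5. BR ⇒ go  {1A/0Mu/2Ld/0B | 1r 0w}
  6. MUL→r6 ⇒ no(FU)  {1A/0Mu/2Ld/0B | 1r 0w}

issued = [0, 1, 5]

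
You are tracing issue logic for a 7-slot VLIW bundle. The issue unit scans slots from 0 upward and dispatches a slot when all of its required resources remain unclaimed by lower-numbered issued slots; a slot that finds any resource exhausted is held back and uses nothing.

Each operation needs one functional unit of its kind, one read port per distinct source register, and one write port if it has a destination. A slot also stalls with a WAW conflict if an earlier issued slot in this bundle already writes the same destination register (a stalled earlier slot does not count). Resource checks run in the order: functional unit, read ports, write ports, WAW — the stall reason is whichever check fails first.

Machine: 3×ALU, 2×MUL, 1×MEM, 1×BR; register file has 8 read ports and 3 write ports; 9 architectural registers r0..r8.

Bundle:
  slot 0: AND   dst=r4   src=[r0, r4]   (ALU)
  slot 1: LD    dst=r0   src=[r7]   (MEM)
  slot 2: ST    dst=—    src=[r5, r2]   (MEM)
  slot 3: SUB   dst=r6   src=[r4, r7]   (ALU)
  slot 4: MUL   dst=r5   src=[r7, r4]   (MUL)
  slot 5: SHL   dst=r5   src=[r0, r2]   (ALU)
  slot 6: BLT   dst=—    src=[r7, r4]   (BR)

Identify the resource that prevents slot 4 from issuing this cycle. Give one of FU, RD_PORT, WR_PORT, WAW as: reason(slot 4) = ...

reason(slot 4) = WR_PORT

[0] ALU needs rd=2 wr=1: ok; after: ALU=2 MUL=2 MEM=1 BR=1, R=6, W=2
[1] MEM needs rd=1 wr=1: ok; after: ALU=2 MUL=2 MEM=0 BR=1, R=5, W=1
[2] MEM needs rd=2 wr=0: FU; after: ALU=2 MUL=2 MEM=0 BR=1, R=5, W=1
[3] ALU needs rd=2 wr=1: ok; after: ALU=1 MUL=2 MEM=0 BR=1, R=3, W=0
[4] MUL needs rd=2 wr=1: WR_PORT; after: ALU=1 MUL=2 MEM=0 BR=1, R=3, W=0
[5] ALU needs rd=2 wr=1: WR_PORT; after: ALU=1 MUL=2 MEM=0 BR=1, R=3, W=0
[6] BR needs rd=2 wr=0: ok; after: ALU=1 MUL=2 MEM=0 BR=0, R=1, W=0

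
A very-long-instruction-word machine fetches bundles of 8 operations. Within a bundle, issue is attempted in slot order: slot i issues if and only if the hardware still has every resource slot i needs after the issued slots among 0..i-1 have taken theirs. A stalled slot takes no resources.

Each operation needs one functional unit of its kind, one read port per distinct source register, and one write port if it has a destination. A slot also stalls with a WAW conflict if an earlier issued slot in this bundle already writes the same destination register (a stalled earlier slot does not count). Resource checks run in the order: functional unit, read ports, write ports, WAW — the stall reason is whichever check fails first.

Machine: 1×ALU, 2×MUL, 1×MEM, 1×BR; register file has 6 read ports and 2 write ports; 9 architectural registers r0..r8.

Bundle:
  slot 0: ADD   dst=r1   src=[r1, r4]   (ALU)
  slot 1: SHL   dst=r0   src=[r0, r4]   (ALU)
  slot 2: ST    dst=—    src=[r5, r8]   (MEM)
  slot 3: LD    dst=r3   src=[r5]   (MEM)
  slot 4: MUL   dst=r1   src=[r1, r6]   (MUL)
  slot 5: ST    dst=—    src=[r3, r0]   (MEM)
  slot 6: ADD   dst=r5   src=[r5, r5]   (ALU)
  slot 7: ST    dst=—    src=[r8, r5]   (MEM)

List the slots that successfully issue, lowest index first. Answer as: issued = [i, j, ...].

issued = [0, 2]

slot 0 (ALU): ISSUE — free A0,Mu2,Ld1,B1 rp4 wp1
slot 1 (ALU): stall FU — free A0,Mu2,Ld1,B1 rp4 wp1
slot 2 (MEM): ISSUE — free A0,Mu2,Ld0,B1 rp2 wp1
slot 3 (MEM): stall FU — free A0,Mu2,Ld0,B1 rp2 wp1
slot 4 (MUL): stall WAW — free A0,Mu2,Ld0,B1 rp2 wp1
slot 5 (MEM): stall FU — free A0,Mu2,Ld0,B1 rp2 wp1
slot 6 (ALU): stall FU — free A0,Mu2,Ld0,B1 rp2 wp1
slot 7 (MEM): stall FU — free A0,Mu2,Ld0,B1 rp2 wp1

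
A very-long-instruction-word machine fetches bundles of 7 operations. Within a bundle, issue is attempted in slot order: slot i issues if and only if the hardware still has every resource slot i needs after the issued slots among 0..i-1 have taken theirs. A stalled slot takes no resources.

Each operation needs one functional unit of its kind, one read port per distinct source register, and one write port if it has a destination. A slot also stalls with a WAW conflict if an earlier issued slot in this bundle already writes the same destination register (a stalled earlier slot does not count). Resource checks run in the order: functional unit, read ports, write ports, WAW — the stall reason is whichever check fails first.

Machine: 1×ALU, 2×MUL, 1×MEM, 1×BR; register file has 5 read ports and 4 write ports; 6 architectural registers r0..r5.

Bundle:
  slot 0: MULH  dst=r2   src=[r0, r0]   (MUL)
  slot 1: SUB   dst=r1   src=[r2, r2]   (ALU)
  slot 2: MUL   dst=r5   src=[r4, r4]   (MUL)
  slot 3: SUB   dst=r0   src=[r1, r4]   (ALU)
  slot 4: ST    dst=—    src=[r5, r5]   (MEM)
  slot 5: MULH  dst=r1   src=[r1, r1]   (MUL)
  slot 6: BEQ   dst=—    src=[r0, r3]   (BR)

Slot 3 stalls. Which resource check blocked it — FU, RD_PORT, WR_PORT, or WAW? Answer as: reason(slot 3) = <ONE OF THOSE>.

#0 MUL src=r0,r0 dispatched  <A:1 Mu:1 Ld:1 B:1 rd:4 wr:3>
#1 ALU src=r2,r2 dispatched  <A:0 Mu:1 Ld:1 B:1 rd:3 wr:2>
#2 MUL src=r4,r4 dispatched  <A:0 Mu:0 Ld:1 B:1 rd:2 wr:1>
#3 ALU src=r1,r4 held:FU  <A:0 Mu:0 Ld:1 B:1 rd:2 wr:1>
#4 MEM src=r5,r5 dispatched  <A:0 Mu:0 Ld:0 B:1 rd:1 wr:1>
#5 MUL src=r1,r1 held:FU  <A:0 Mu:0 Ld:0 B:1 rd:1 wr:1>
#6 BR src=r0,r3 held:RD_PORT  <A:0 Mu:0 Ld:0 B:1 rd:1 wr:1>

reason(slot 3) = FU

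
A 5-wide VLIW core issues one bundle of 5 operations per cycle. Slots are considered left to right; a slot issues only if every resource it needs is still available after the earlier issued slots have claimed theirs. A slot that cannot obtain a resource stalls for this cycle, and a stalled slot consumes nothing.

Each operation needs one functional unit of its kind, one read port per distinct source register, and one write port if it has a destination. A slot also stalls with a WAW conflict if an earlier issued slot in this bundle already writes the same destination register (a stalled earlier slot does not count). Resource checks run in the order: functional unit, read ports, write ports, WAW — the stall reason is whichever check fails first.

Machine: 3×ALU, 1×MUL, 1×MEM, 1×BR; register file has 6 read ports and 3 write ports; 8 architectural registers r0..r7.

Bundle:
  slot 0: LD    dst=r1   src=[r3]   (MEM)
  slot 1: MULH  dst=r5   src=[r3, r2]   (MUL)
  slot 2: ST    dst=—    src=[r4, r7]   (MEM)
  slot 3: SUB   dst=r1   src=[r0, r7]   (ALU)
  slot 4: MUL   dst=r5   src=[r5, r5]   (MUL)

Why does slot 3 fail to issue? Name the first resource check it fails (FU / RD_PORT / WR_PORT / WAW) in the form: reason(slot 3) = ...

[0] MEM needs rd=1 wr=1: ok; after: ALU=3 MUL=1 MEM=0 BR=1, R=5, W=2
[1] MUL needs rd=2 wr=1: ok; after: ALU=3 MUL=0 MEM=0 BR=1, R=3, W=1
[2] MEM needs rd=2 wr=0: FU; after: ALU=3 MUL=0 MEM=0 BR=1, R=3, W=1
[3] ALU needs rd=2 wr=1: WAW; after: ALU=3 MUL=0 MEM=0 BR=1, R=3, W=1
[4] MUL needs rd=1 wr=1: FU; after: ALU=3 MUL=0 MEM=0 BR=1, R=3, W=1

reason(slot 3) = WAW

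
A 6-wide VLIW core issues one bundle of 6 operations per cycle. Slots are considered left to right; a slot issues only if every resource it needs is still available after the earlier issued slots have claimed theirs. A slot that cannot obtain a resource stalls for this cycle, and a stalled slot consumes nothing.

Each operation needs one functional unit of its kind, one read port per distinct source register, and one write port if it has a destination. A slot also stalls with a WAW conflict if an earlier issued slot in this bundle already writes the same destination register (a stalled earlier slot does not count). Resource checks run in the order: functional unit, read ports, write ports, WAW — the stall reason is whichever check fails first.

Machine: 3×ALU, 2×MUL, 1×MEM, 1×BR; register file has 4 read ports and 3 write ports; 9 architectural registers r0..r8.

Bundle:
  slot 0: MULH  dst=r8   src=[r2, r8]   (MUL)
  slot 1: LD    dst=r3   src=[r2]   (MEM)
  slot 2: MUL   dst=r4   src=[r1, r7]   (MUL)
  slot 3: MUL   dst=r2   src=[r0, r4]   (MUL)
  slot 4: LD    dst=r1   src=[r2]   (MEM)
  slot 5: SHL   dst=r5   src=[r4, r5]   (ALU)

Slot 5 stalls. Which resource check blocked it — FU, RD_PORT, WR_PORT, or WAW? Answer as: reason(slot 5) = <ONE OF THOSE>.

reason(slot 5) = RD_PORT

(0) want 1×MUL +2rd +1wr — yes → AL3|MU1|ME1|BR1|rd2|wr2
(1) want 1×MEM +1rd +1wr — yes → AL3|MU1|ME0|BR1|rd1|wr1
(2) want 1×MUL +2rd +1wr — RD_PORT → AL3|MU1|ME0|BR1|rd1|wr1
(3) want 1×MUL +2rd +1wr — RD_PORT → AL3|MU1|ME0|BR1|rd1|wr1
(4) want 1×MEM +1rd +1wr — FU → AL3|MU1|ME0|BR1|rd1|wr1
(5) want 1×ALU +2rd +1wr — RD_PORT → AL3|MU1|ME0|BR1|rd1|wr1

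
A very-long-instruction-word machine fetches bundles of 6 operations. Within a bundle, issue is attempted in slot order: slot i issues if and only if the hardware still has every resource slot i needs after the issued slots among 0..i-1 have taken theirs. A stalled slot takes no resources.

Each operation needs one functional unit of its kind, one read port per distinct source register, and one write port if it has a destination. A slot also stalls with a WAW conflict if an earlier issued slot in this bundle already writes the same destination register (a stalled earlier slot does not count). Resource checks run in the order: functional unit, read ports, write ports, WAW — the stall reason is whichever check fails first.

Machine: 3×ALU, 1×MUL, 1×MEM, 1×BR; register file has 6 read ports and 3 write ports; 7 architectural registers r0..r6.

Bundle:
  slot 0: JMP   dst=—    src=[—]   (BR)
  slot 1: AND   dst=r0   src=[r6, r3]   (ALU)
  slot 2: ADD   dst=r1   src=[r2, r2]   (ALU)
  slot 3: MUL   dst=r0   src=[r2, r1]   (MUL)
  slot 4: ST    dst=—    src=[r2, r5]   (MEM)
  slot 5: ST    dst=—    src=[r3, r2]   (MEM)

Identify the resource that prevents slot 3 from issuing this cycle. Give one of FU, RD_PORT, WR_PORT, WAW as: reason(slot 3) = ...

  0. BR ⇒ go  {3A/1Mu/1Ld/0B | 6r 3w}
  1. ALU→r0 ⇒ go  {2A/1Mu/1Ld/0B | 4r 2w}
  2. ALU→r1 ⇒ go  {1A/1Mu/1Ld/0B | 3r 1w}
  3. MUL→r0 ⇒ no(WAW)  {1A/1Mu/1Ld/0B | 3r 1w}
  4. MEM ⇒ go  {1A/1Mu/0Ld/0B | 1r 1w}
  5. MEM ⇒ no(FU)  {1A/1Mu/0Ld/0B | 1r 1w}

reason(slot 3) = WAW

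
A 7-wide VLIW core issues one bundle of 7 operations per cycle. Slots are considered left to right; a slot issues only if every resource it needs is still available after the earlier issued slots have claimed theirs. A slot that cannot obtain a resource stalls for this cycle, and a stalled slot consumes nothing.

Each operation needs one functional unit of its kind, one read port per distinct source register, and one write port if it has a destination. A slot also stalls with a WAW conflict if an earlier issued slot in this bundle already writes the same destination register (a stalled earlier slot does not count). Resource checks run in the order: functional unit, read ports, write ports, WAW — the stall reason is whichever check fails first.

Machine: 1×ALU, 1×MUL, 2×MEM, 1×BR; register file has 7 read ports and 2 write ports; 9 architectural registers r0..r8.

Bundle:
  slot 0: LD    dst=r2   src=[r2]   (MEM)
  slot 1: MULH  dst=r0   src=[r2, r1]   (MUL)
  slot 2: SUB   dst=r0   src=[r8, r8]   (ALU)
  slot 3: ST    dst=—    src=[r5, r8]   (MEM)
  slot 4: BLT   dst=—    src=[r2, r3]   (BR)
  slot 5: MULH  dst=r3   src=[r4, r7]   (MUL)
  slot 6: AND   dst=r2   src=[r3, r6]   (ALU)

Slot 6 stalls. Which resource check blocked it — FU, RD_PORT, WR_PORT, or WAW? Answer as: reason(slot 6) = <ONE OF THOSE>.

reason(slot 6) = RD_PORT

#0 MEM src=r2 dispatched  <A:1 Mu:1 Ld:1 B:1 rd:6 wr:1>
#1 MUL src=r2,r1 dispatched  <A:1 Mu:0 Ld:1 B:1 rd:4 wr:0>
#2 ALU src=r8,r8 held:WR_PORT  <A:1 Mu:0 Ld:1 B:1 rd:4 wr:0>
#3 MEM src=r5,r8 dispatched  <A:1 Mu:0 Ld:0 B:1 rd:2 wr:0>
#4 BR src=r2,r3 dispatched  <A:1 Mu:0 Ld:0 B:0 rd:0 wr:0>
#5 MUL src=r4,r7 held:FU  <A:1 Mu:0 Ld:0 B:0 rd:0 wr:0>
#6 ALU src=r3,r6 held:RD_PORT  <A:1 Mu:0 Ld:0 B:0 rd:0 wr:0>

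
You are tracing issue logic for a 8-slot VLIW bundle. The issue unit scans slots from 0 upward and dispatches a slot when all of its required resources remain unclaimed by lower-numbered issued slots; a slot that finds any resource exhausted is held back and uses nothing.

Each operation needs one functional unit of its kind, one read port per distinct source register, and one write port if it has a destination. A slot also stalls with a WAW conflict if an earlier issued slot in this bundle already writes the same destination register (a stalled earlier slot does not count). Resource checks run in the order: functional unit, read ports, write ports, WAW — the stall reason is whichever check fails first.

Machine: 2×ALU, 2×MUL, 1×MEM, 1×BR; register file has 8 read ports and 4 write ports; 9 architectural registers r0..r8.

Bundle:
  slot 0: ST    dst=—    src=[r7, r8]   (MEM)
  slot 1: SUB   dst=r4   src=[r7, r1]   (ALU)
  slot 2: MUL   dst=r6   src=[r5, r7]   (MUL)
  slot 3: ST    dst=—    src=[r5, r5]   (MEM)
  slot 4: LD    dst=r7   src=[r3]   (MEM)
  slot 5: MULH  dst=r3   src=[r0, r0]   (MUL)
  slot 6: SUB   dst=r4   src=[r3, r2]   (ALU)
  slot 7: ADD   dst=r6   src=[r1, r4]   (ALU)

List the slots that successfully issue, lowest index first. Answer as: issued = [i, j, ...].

issued = [0, 1, 2, 5]

(0) want 1×MEM +2rd +0wr — yes → AL2|MU2|ME0|BR1|rd6|wr4
(1) want 1×ALU +2rd +1wr — yes → AL1|MU2|ME0|BR1|rd4|wr3
(2) want 1×MUL +2rd +1wr — yes → AL1|MU1|ME0|BR1|rd2|wr2
(3) want 1×MEM +1rd +0wr — FU → AL1|MU1|ME0|BR1|rd2|wr2
(4) want 1×MEM +1rd +1wr — FU → AL1|MU1|ME0|BR1|rd2|wr2
(5) want 1×MUL +1rd +1wr — yes → AL1|MU0|ME0|BR1|rd1|wr1
(6) want 1×ALU +2rd +1wr — RD_PORT → AL1|MU0|ME0|BR1|rd1|wr1
(7) want 1×ALU +2rd +1wr — RD_PORT → AL1|MU0|ME0|BR1|rd1|wr1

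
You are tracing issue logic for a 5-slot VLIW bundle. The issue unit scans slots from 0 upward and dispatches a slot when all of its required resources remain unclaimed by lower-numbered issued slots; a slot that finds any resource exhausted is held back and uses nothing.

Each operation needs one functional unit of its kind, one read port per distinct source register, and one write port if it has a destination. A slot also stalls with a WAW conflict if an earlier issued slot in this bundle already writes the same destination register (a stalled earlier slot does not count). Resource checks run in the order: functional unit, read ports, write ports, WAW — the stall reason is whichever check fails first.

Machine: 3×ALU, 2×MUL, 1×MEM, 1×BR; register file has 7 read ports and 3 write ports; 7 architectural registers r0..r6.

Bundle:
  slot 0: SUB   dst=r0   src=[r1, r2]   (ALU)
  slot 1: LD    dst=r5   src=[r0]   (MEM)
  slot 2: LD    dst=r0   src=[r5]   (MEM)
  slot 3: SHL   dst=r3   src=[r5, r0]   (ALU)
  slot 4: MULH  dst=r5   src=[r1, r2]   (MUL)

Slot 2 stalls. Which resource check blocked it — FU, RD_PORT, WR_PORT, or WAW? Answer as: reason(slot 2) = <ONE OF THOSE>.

#0 ALU src=r1,r2 dispatched  <A:2 Mu:2 Ld:1 B:1 rd:5 wr:2>
#1 MEM src=r0 dispatched  <A:2 Mu:2 Ld:0 B:1 rd:4 wr:1>
#2 MEM src=r5 held:FU  <A:2 Mu:2 Ld:0 B:1 rd:4 wr:1>
#3 ALU src=r5,r0 dispatched  <A:1 Mu:2 Ld:0 B:1 rd:2 wr:0>
#4 MUL src=r1,r2 held:WR_PORT  <A:1 Mu:2 Ld:0 B:1 rd:2 wr:0>

reason(slot 2) = FU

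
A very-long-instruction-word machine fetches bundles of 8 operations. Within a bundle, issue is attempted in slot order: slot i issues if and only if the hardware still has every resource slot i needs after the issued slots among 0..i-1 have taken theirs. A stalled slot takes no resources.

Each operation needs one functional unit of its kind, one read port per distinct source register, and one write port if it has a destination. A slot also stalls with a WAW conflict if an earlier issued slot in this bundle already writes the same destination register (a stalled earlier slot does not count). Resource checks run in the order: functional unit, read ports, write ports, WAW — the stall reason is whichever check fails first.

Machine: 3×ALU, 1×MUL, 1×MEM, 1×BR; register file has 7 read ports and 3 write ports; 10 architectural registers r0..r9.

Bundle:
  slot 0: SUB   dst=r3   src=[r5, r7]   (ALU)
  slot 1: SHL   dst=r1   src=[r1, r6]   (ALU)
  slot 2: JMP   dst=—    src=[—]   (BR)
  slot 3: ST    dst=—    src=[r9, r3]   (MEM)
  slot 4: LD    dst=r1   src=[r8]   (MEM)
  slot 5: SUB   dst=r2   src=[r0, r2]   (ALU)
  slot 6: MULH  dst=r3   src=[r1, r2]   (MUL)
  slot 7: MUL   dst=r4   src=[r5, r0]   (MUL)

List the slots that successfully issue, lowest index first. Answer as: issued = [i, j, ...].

(0) want 1×ALU +2rd +1wr — yes → AL2|MU1|ME1|BR1|rd5|wr2
(1) want 1×ALU +2rd +1wr — yes → AL1|MU1|ME1|BR1|rd3|wr1
(2) want 1×BR +0rd +0wr — yes → AL1|MU1|ME1|BR0|rd3|wr1
(3) want 1×MEM +2rd +0wr — yes → AL1|MU1|ME0|BR0|rd1|wr1
(4) want 1×MEM +1rd +1wr — FU → AL1|MU1|ME0|BR0|rd1|wr1
(5) want 1×ALU +2rd +1wr — RD_PORT → AL1|MU1|ME0|BR0|rd1|wr1
(6) want 1×MUL +2rd +1wr — RD_PORT → AL1|MU1|ME0|BR0|rd1|wr1
(7) want 1×MUL +2rd +1wr — RD_PORT → AL1|MU1|ME0|BR0|rd1|wr1

issued = [0, 1, 2, 3]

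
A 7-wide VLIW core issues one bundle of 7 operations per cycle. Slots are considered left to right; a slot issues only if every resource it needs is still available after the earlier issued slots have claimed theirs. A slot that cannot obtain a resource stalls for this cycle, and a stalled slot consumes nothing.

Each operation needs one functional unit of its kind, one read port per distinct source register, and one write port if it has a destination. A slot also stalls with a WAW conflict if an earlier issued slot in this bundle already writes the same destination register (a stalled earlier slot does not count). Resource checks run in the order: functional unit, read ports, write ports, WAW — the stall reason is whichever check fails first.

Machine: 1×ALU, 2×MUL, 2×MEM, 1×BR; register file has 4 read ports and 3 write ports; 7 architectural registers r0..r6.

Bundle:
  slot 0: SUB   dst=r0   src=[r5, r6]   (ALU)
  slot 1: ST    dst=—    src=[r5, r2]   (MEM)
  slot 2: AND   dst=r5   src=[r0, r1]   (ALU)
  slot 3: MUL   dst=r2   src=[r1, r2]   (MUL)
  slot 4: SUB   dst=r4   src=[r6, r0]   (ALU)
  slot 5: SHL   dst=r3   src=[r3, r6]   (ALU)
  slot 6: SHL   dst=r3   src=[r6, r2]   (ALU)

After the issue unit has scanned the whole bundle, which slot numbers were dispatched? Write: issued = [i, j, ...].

issued = [0, 1]

(0) want 1×ALU +2rd +1wr — yes → AL0|MU2|ME2|BR1|rd2|wr2
(1) want 1×MEM +2rd +0wr — yes → AL0|MU2|ME1|BR1|rd0|wr2
(2) want 1×ALU +2rd +1wr — FU → AL0|MU2|ME1|BR1|rd0|wr2
(3) want 1×MUL +2rd +1wr — RD_PORT → AL0|MU2|ME1|BR1|rd0|wr2
(4) want 1×ALU +2rd +1wr — FU → AL0|MU2|ME1|BR1|rd0|wr2
(5) want 1×ALU +2rd +1wr — FU → AL0|MU2|ME1|BR1|rd0|wr2
(6) want 1×ALU +2rd +1wr — FU → AL0|MU2|ME1|BR1|rd0|wr2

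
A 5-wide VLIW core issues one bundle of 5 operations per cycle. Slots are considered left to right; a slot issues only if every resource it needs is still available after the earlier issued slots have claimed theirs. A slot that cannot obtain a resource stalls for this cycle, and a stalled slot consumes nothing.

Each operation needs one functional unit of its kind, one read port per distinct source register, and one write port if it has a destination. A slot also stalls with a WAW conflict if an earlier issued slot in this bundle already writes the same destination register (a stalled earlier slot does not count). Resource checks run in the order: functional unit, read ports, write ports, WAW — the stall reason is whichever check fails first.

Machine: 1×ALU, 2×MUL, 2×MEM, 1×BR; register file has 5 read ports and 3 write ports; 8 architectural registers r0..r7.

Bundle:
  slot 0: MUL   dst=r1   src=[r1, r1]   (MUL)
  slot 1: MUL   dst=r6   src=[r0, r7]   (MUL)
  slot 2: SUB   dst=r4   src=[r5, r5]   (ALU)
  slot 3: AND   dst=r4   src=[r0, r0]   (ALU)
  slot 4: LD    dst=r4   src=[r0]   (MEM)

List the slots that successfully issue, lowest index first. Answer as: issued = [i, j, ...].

(0) want 1×MUL +1rd +1wr — yes → AL1|MU1|ME2|BR1|rd4|wr2
(1) want 1×MUL +2rd +1wr — yes → AL1|MU0|ME2|BR1|rd2|wr1
(2) want 1×ALU +1rd +1wr — yes → AL0|MU0|ME2|BR1|rd1|wr0
(3) want 1×ALU +1rd +1wr — FU → AL0|MU0|ME2|BR1|rd1|wr0
(4) want 1×MEM +1rd +1wr — WR_PORT → AL0|MU0|ME2|BR1|rd1|wr0

issued = [0, 1, 2]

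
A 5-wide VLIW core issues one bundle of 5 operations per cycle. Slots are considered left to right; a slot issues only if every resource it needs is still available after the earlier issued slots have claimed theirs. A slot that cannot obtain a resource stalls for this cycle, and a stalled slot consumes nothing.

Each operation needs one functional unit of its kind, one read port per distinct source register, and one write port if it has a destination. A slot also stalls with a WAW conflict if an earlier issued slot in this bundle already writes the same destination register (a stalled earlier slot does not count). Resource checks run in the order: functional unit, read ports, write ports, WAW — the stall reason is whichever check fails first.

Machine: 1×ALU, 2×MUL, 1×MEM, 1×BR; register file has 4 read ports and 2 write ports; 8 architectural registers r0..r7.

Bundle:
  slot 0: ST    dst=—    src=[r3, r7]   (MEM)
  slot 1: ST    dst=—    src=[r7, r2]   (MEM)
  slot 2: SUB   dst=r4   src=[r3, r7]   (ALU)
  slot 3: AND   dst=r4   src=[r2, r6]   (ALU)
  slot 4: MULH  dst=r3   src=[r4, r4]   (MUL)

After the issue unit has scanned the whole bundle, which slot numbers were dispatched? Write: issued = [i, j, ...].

(0) want 1×MEM +2rd +0wr — yes → AL1|MU2|ME0|BR1|rd2|wr2
(1) want 1×MEM +2rd +0wr — FU → AL1|MU2|ME0|BR1|rd2|wr2
(2) want 1×ALU +2rd +1wr — yes → AL0|MU2|ME0|BR1|rd0|wr1
(3) want 1×ALU +2rd +1wr — FU → AL0|MU2|ME0|BR1|rd0|wr1
(4) want 1×MUL +1rd +1wr — RD_PORT → AL0|MU2|ME0|BR1|rd0|wr1

issued = [0, 2]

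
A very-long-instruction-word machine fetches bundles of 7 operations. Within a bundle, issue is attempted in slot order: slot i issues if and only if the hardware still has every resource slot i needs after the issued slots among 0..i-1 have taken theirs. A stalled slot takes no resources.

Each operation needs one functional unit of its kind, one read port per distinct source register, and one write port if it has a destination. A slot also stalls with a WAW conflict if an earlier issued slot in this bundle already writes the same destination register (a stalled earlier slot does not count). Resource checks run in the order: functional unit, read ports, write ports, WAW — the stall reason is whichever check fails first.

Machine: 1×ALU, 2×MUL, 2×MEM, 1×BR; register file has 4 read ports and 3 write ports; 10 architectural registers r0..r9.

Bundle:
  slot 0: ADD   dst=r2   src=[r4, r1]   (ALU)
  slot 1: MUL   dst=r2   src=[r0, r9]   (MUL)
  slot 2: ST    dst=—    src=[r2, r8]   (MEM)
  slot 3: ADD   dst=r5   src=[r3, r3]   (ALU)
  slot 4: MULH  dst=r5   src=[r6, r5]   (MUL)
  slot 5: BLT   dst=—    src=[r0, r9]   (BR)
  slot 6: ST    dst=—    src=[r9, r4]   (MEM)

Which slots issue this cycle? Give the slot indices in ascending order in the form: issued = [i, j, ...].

issued = [0, 2]

slot 0 (ALU): ISSUE — free A0,Mu2,Ld2,B1 rp2 wp2
slot 1 (MUL): stall WAW — free A0,Mu2,Ld2,B1 rp2 wp2
slot 2 (MEM): ISSUE — free A0,Mu2,Ld1,B1 rp0 wp2
slot 3 (ALU): stall FU — free A0,Mu2,Ld1,B1 rp0 wp2
slot 4 (MUL): stall RD_PORT — free A0,Mu2,Ld1,B1 rp0 wp2
slot 5 (BR): stall RD_PORT — free A0,Mu2,Ld1,B1 rp0 wp2
slot 6 (MEM): stall RD_PORT — free A0,Mu2,Ld1,B1 rp0 wp2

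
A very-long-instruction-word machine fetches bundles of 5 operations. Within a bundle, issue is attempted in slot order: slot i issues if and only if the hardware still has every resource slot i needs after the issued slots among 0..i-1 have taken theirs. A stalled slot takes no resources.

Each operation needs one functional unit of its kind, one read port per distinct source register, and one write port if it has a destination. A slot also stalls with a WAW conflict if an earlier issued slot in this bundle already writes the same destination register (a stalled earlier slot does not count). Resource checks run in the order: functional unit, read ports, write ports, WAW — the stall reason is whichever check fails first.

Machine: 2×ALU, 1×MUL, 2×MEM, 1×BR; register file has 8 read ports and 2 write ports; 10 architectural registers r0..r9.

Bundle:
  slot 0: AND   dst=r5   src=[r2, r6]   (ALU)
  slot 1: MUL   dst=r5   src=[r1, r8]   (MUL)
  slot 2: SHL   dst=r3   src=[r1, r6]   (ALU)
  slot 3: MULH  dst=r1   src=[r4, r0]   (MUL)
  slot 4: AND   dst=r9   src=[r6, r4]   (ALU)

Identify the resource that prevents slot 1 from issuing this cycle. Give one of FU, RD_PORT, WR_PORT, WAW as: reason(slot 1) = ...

(0) want 1×ALU +2rd +1wr — yes → AL1|MU1|ME2|BR1|rd6|wr1
(1) want 1×MUL +2rd +1wr — WAW → AL1|MU1|ME2|BR1|rd6|wr1
(2) want 1×ALU +2rd +1wr — yes → AL0|MU1|ME2|BR1|rd4|wr0
(3) want 1×MUL +2rd +1wr — WR_PORT → AL0|MU1|ME2|BR1|rd4|wr0
(4) want 1×ALU +2rd +1wr — FU → AL0|MU1|ME2|BR1|rd4|wr0

reason(slot 1) = WAW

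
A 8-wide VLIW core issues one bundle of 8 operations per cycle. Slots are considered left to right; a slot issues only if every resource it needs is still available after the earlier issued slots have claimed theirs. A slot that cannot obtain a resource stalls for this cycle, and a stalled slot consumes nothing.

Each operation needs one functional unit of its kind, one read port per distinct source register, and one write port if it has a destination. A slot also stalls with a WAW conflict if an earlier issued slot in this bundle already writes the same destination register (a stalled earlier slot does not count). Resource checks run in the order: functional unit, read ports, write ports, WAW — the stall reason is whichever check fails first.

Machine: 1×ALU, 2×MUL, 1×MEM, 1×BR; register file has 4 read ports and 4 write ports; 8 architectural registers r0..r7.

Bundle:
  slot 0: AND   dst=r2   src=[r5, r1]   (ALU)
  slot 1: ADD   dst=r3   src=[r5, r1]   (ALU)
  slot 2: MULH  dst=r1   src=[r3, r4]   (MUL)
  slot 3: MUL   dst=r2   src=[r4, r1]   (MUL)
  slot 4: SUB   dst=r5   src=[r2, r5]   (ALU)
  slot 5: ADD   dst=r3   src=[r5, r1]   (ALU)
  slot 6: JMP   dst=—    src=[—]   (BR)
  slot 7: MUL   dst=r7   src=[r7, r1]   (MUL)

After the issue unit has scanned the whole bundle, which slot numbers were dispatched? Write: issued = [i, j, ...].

  0. ALU→r2 ⇒ go  {0A/2Mu/1Ld/1B | 2r 3w}
  1. ALU→r3 ⇒ no(FU)  {0A/2Mu/1Ld/1B | 2r 3w}
  2. MUL→r1 ⇒ go  {0A/1Mu/1Ld/1B | 0r 2w}
  3. MUL→r2 ⇒ no(RD_PORT)  {0A/1Mu/1Ld/1B | 0r 2w}
  4. ALU→r5 ⇒ no(FU)  {0A/1Mu/1Ld/1B | 0r 2w}
  5. ALU→r3 ⇒ no(FU)  {0A/1Mu/1Ld/1B | 0r 2w}
  6. BR ⇒ go  {0A/1Mu/1Ld/0B | 0r 2w}
  7. MUL→r7 ⇒ no(RD_PORT)  {0A/1Mu/1Ld/0B | 0r 2w}

issued = [0, 2, 6]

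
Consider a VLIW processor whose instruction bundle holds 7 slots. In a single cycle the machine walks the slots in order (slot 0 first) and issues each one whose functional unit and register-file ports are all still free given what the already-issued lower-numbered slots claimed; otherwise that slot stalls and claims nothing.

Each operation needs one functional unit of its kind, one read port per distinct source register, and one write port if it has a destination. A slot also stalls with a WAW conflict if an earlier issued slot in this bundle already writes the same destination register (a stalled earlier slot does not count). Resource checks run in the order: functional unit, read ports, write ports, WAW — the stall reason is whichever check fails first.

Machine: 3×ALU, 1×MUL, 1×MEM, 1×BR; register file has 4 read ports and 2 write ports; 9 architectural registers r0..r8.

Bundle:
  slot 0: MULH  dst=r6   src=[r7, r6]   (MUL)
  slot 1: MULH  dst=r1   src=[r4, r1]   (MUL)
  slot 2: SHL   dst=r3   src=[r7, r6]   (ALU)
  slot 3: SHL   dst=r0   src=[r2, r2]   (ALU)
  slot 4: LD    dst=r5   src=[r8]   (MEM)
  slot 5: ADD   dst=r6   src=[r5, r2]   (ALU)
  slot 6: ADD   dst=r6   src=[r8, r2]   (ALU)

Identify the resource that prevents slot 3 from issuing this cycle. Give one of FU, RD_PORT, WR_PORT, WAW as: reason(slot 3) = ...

reason(slot 3) = RD_PORT

[0] MUL needs rd=2 wr=1: ok; after: ALU=3 MUL=0 MEM=1 BR=1, R=2, W=1
[1] MUL needs rd=2 wr=1: FU; after: ALU=3 MUL=0 MEM=1 BR=1, R=2, W=1
[2] ALU needs rd=2 wr=1: ok; after: ALU=2 MUL=0 MEM=1 BR=1, R=0, W=0
[3] ALU needs rd=1 wr=1: RD_PORT; after: ALU=2 MUL=0 MEM=1 BR=1, R=0, W=0
[4] MEM needs rd=1 wr=1: RD_PORT; after: ALU=2 MUL=0 MEM=1 BR=1, R=0, W=0
[5] ALU needs rd=2 wr=1: RD_PORT; after: ALU=2 MUL=0 MEM=1 BR=1, R=0, W=0
[6] ALU needs rd=2 wr=1: RD_PORT; after: ALU=2 MUL=0 MEM=1 BR=1, R=0, W=0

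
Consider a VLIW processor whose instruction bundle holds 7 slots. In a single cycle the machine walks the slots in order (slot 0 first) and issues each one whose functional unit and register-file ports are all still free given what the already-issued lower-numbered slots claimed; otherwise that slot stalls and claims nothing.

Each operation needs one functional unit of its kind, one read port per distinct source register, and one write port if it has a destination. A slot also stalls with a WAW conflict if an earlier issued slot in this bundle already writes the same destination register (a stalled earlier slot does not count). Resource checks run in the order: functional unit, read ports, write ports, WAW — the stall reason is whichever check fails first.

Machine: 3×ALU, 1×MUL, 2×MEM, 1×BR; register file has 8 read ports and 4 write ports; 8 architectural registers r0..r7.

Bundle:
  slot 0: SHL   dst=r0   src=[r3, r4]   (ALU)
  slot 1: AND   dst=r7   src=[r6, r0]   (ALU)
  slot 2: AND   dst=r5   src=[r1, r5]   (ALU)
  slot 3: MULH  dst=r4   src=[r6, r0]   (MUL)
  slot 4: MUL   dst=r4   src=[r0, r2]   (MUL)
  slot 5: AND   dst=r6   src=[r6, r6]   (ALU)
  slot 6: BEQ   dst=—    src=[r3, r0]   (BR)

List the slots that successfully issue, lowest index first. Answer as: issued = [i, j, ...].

issued = [0, 1, 2, 3]

(0) want 1×ALU +2rd +1wr — yes → AL2|MU1|ME2|BR1|rd6|wr3
(1) want 1×ALU +2rd +1wr — yes → AL1|MU1|ME2|BR1|rd4|wr2
(2) want 1×ALU +2rd +1wr — yes → AL0|MU1|ME2|BR1|rd2|wr1
(3) want 1×MUL +2rd +1wr — yes → AL0|MU0|ME2|BR1|rd0|wr0
(4) want 1×MUL +2rd +1wr — FU → AL0|MU0|ME2|BR1|rd0|wr0
(5) want 1×ALU +1rd +1wr — FU → AL0|MU0|ME2|BR1|rd0|wr0
(6) want 1×BR +2rd +0wr — RD_PORT → AL0|MU0|ME2|BR1|rd0|wr0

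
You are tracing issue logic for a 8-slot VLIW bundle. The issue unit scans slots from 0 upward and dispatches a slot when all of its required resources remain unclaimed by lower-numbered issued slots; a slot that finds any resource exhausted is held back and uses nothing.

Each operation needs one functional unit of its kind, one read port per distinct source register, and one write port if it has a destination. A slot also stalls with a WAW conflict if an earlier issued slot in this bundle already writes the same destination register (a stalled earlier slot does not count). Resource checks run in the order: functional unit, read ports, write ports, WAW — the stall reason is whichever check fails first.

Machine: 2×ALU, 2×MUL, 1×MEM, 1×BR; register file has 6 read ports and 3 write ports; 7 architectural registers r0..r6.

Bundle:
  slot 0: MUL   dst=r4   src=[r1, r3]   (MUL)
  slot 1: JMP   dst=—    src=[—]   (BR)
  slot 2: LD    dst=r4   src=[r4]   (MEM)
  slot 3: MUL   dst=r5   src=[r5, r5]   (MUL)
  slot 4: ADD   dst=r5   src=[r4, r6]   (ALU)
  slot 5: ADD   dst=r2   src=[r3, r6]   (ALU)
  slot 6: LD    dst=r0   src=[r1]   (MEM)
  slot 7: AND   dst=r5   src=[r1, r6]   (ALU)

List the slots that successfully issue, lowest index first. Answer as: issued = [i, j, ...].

  0. MUL→r4 ⇒ go  {2A/1Mu/1Ld/1B | 4r 2w}
  1. BR ⇒ go  {2A/1Mu/1Ld/0B | 4r 2w}
  2. MEM→r4 ⇒ no(WAW)  {2A/1Mu/1Ld/0B | 4r 2w}
  3. MUL→r5 ⇒ go  {2A/0Mu/1Ld/0B | 3r 1w}
  4. ALU→r5 ⇒ no(WAW)  {2A/0Mu/1Ld/0B | 3r 1w}
  5. ALU→r2 ⇒ go  {1A/0Mu/1Ld/0B | 1r 0w}
  6. MEM→r0 ⇒ no(WR_PORT)  {1A/0Mu/1Ld/0B | 1r 0w}
  7. ALU→r5 ⇒ no(RD_PORT)  {1A/0Mu/1Ld/0B | 1r 0w}

issued = [0, 1, 3, 5]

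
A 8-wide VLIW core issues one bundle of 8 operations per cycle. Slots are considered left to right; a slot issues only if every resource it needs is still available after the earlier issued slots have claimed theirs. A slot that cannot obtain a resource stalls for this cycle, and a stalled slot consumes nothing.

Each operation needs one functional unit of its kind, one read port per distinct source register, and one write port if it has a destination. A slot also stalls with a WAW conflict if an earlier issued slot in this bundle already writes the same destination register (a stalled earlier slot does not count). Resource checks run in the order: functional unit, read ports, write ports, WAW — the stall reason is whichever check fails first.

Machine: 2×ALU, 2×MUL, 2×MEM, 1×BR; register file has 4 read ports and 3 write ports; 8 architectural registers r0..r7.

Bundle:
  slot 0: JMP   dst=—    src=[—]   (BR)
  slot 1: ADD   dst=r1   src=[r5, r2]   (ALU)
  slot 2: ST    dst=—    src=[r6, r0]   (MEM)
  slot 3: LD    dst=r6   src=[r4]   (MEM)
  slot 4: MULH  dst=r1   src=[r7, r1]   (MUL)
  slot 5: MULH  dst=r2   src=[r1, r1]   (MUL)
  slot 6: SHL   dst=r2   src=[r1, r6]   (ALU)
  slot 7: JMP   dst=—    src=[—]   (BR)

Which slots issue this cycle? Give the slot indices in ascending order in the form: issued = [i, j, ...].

issued = [0, 1, 2]

(0) want 1×BR +0rd +0wr — yes → AL2|MU2|ME2|BR0|rd4|wr3
(1) want 1×ALU +2rd +1wr — yes → AL1|MU2|ME2|BR0|rd2|wr2
(2) want 1×MEM +2rd +0wr — yes → AL1|MU2|ME1|BR0|rd0|wr2
(3) want 1×MEM +1rd +1wr — RD_PORT → AL1|MU2|ME1|BR0|rd0|wr2
(4) want 1×MUL +2rd +1wr — RD_PORT → AL1|MU2|ME1|BR0|rd0|wr2
(5) want 1×MUL +1rd +1wr — RD_PORT → AL1|MU2|ME1|BR0|rd0|wr2
(6) want 1×ALU +2rd +1wr — RD_PORT → AL1|MU2|ME1|BR0|rd0|wr2
(7) want 1×BR +0rd +0wr — FU → AL1|MU2|ME1|BR0|rd0|wr2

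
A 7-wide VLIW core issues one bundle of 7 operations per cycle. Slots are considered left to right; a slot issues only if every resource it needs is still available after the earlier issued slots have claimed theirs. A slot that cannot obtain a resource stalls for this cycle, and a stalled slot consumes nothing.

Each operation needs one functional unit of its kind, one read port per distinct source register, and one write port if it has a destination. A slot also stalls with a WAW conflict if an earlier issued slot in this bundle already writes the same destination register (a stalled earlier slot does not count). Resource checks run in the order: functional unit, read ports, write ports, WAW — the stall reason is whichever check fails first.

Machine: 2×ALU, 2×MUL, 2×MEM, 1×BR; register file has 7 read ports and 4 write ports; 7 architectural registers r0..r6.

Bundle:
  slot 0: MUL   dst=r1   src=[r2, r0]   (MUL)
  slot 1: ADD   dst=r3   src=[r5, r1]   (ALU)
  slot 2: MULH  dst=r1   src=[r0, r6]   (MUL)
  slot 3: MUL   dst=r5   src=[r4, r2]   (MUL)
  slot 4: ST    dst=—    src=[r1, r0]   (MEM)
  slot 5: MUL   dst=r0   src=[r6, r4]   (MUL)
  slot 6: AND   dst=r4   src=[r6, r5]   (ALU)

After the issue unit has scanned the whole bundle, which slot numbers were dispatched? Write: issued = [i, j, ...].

#0 MUL src=r2,r0 dispatched  <A:2 Mu:1 Ld:2 B:1 rd:5 wr:3>
#1 ALU src=r5,r1 dispatched  <A:1 Mu:1 Ld:2 B:1 rd:3 wr:2>
#2 MUL src=r0,r6 held:WAW  <A:1 Mu:1 Ld:2 B:1 rd:3 wr:2>
#3 MUL src=r4,r2 dispatched  <A:1 Mu:0 Ld:2 B:1 rd:1 wr:1>
#4 MEM src=r1,r0 held:RD_PORT  <A:1 Mu:0 Ld:2 B:1 rd:1 wr:1>
#5 MUL src=r6,r4 held:FU  <A:1 Mu:0 Ld:2 B:1 rd:1 wr:1>
#6 ALU src=r6,r5 held:RD_PORT  <A:1 Mu:0 Ld:2 B:1 rd:1 wr:1>

issued = [0, 1, 3]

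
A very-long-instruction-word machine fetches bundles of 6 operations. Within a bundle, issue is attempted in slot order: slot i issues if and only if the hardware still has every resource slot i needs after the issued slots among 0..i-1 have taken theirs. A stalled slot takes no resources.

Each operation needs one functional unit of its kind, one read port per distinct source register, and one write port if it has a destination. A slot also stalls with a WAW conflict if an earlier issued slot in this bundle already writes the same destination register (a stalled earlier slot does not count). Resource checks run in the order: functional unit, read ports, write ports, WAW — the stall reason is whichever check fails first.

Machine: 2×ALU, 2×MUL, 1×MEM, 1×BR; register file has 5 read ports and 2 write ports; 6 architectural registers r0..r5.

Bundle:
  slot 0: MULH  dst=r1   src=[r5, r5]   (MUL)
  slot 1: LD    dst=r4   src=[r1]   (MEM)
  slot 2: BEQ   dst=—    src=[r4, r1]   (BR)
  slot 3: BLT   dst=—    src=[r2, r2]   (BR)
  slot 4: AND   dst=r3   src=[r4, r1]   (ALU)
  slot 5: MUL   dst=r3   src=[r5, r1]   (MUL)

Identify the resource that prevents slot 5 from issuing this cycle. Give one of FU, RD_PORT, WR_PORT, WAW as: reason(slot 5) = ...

(0) want 1×MUL +1rd +1wr — yes → AL2|MU1|ME1|BR1|rd4|wr1
(1) want 1×MEM +1rd +1wr — yes → AL2|MU1|ME0|BR1|rd3|wr0
(2) want 1×BR +2rd +0wr — yes → AL2|MU1|ME0|BR0|rd1|wr0
(3) want 1×BR +1rd +0wr — FU → AL2|MU1|ME0|BR0|rd1|wr0
(4) want 1×ALU +2rd +1wr — RD_PORT → AL2|MU1|ME0|BR0|rd1|wr0
(5) want 1×MUL +2rd +1wr — RD_PORT → AL2|MU1|ME0|BR0|rd1|wr0

reason(slot 5) = RD_PORT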